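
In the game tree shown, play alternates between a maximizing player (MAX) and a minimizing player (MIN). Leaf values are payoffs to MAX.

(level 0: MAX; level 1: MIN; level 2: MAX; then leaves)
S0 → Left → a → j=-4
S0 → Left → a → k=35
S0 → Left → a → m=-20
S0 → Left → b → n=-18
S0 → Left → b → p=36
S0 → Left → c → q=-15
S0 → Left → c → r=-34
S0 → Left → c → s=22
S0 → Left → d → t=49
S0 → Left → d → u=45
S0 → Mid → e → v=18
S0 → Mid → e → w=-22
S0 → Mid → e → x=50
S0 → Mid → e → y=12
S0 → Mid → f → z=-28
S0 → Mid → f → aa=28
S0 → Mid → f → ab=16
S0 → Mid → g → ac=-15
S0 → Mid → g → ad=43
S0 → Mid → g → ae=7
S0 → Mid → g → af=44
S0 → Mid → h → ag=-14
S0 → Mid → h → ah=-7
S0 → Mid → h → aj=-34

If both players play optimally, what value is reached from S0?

a (MAX): max(-4, 35, -20) = 35
b (MAX): max(-18, 36) = 36
c (MAX): max(-15, -34, 22) = 22
d (MAX): max(49, 45) = 49
Left (MIN): min(35, 36, 22, 49) = 22
e (MAX): max(18, -22, 50, 12) = 50
f (MAX): max(-28, 28, 16) = 28
g (MAX): max(-15, 43, 7, 44) = 44
h (MAX): max(-14, -7, -34) = -7
Mid (MIN): min(50, 28, 44, -7) = -7
S0 (MAX): max(22, -7) = 22

22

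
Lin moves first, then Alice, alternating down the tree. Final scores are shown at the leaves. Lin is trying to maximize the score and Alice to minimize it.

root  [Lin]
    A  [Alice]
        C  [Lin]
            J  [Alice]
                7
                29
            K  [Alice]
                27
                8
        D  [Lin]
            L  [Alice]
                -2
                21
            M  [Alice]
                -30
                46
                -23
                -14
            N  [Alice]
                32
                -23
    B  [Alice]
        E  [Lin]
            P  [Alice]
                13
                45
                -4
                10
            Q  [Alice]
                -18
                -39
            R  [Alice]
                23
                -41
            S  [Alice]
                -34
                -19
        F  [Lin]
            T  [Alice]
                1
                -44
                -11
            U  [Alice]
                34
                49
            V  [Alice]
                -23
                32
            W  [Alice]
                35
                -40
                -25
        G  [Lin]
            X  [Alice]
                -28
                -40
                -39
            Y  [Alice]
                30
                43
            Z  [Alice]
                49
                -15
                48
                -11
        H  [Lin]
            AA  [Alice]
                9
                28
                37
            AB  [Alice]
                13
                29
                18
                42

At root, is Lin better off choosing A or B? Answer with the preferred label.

J (Alice): min(7, 29) = 7
K (Alice): min(27, 8) = 8
C (Lin): max(7, 8) = 8
L (Alice): min(-2, 21) = -2
M (Alice): min(-30, 46, -23, -14) = -30
N (Alice): min(32, -23) = -23
D (Lin): max(-2, -30, -23) = -2
A (Alice): min(8, -2) = -2
P (Alice): min(13, 45, -4, 10) = -4
Q (Alice): min(-18, -39) = -39
R (Alice): min(23, -41) = -41
S (Alice): min(-34, -19) = -34
E (Lin): max(-4, -39, -41, -34) = -4
T (Alice): min(1, -44, -11) = -44
U (Alice): min(34, 49) = 34
V (Alice): min(-23, 32) = -23
W (Alice): min(35, -40, -25) = -40
F (Lin): max(-44, 34, -23, -40) = 34
X (Alice): min(-28, -40, -39) = -40
Y (Alice): min(30, 43) = 30
Z (Alice): min(49, -15, 48, -11) = -15
G (Lin): max(-40, 30, -15) = 30
AA (Alice): min(9, 28, 37) = 9
AB (Alice): min(13, 29, 18, 42) = 13
H (Lin): max(9, 13) = 13
B (Alice): min(-4, 34, 30, 13) = -4
Lin prefers the higher value; A=-2, B=-4. A is better since -2 > -4.

A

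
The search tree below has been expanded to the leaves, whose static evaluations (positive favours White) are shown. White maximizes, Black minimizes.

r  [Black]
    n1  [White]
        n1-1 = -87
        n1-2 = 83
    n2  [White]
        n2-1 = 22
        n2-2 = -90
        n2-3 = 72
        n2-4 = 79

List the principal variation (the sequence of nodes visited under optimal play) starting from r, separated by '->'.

r -> n2 -> n2-4

n1 (White): max(-87, 83) = 83
n2 (White): max(22, -90, 72, 79) = 79
r (Black): min(83, 79) = 79
At r, Black picks n2 (lowest: 79).
At n2, White picks n2-4 (highest: 79).
Terminal value 79.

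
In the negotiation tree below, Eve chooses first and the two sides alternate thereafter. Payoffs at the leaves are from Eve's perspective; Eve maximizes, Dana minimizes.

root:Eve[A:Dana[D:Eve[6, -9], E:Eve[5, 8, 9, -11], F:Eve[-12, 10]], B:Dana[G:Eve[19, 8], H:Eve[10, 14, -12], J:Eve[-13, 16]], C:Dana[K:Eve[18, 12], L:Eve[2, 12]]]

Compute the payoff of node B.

14

G (Eve): max(19, 8) = 19
H (Eve): max(10, 14, -12) = 14
J (Eve): max(-13, 16) = 16
B (Dana): min(19, 14, 16) = 14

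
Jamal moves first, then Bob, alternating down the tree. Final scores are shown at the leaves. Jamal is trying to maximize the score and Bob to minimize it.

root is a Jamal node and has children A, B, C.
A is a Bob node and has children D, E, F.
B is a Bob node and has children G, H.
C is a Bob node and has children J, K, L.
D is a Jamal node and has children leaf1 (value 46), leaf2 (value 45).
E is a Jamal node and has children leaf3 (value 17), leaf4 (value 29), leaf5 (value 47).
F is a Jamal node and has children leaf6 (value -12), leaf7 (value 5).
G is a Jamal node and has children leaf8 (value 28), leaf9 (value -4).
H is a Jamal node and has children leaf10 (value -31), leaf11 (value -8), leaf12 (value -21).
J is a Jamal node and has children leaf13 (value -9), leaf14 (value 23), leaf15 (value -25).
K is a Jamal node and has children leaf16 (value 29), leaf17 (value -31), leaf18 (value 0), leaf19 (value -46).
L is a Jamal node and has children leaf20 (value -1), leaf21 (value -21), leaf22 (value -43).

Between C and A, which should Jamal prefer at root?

J (Jamal): max(-9, 23, -25) = 23
K (Jamal): max(29, -31, 0, -46) = 29
L (Jamal): max(-1, -21, -43) = -1
C (Bob): min(23, 29, -1) = -1
D (Jamal): max(46, 45) = 46
E (Jamal): max(17, 29, 47) = 47
F (Jamal): max(-12, 5) = 5
A (Bob): min(46, 47, 5) = 5
Jamal prefers the higher value; C=-1, A=5. A is better since 5 > -1.

A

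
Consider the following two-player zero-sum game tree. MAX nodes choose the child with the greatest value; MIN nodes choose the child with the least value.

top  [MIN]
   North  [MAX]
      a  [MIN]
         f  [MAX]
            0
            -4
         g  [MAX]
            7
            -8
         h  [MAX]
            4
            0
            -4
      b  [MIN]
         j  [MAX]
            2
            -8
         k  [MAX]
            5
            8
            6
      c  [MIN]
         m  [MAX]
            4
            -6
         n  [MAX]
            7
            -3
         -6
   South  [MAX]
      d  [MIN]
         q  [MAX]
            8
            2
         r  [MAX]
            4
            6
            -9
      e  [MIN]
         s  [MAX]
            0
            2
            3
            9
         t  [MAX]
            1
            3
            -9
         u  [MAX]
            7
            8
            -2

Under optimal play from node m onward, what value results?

4

m (MAX): max(4, -6) = 4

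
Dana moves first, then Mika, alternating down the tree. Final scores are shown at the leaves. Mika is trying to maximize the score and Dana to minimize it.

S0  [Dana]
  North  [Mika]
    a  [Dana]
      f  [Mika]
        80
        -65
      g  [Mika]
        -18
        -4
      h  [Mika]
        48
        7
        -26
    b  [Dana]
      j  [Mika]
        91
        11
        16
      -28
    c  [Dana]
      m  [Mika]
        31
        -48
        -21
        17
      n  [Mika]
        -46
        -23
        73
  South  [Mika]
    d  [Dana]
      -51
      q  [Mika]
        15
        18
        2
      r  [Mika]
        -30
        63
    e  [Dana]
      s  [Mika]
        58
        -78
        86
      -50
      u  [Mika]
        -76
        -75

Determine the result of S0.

-51

f (Mika): max(80, -65) = 80
g (Mika): max(-18, -4) = -4
h (Mika): max(48, 7, -26) = 48
a (Dana): min(80, -4, 48) = -4
j (Mika): max(91, 11, 16) = 91
b (Dana): min(91, -28) = -28
m (Mika): max(31, -48, -21, 17) = 31
n (Mika): max(-46, -23, 73) = 73
c (Dana): min(31, 73) = 31
North (Mika): max(-4, -28, 31) = 31
q (Mika): max(15, 18, 2) = 18
r (Mika): max(-30, 63) = 63
d (Dana): min(-51, 18, 63) = -51
s (Mika): max(58, -78, 86) = 86
u (Mika): max(-76, -75) = -75
e (Dana): min(86, -50, -75) = -75
South (Mika): max(-51, -75) = -51
S0 (Dana): min(31, -51) = -51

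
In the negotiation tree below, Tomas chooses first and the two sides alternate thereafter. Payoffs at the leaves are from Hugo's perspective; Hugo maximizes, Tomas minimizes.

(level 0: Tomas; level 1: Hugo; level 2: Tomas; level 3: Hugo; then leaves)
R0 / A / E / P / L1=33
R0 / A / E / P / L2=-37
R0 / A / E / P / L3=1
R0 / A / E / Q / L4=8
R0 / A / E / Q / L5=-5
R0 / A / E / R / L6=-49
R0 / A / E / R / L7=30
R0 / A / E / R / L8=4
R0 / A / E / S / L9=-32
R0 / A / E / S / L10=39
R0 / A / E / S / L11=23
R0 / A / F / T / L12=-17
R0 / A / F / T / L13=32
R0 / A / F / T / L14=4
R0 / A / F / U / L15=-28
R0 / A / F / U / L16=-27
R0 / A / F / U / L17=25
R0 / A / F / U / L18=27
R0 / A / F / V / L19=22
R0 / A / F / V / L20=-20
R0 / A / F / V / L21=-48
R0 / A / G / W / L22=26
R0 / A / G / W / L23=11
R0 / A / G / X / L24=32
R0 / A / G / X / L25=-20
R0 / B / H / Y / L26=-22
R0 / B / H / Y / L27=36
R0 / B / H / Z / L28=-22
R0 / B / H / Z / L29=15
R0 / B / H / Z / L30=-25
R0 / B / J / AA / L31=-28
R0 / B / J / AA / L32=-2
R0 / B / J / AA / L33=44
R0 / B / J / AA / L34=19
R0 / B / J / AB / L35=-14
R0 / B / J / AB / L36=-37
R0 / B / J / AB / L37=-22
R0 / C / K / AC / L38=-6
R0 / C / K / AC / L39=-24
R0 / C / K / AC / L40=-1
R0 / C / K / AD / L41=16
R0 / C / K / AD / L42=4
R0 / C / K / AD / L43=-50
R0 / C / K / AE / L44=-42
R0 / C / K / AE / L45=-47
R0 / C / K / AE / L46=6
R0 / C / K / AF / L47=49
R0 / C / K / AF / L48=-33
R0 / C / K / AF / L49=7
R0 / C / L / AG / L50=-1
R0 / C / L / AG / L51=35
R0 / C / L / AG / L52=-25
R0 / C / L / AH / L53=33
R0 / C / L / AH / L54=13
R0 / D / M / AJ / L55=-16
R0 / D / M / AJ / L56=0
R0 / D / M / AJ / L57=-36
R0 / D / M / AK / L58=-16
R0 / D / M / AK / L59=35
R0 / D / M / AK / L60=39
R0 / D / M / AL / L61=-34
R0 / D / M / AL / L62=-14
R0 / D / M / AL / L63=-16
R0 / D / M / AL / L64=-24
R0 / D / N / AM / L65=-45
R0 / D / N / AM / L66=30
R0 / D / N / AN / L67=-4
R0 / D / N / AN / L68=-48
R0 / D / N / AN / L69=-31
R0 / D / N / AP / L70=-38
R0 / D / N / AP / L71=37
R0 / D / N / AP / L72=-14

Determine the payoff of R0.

P (Hugo): max(33, -37, 1) = 33
Q (Hugo): max(8, -5) = 8
R (Hugo): max(-49, 30, 4) = 30
S (Hugo): max(-32, 39, 23) = 39
E (Tomas): min(33, 8, 30, 39) = 8
T (Hugo): max(-17, 32, 4) = 32
U (Hugo): max(-28, -27, 25, 27) = 27
V (Hugo): max(22, -20, -48) = 22
F (Tomas): min(32, 27, 22) = 22
W (Hugo): max(26, 11) = 26
X (Hugo): max(32, -20) = 32
G (Tomas): min(26, 32) = 26
A (Hugo): max(8, 22, 26) = 26
Y (Hugo): max(-22, 36) = 36
Z (Hugo): max(-22, 15, -25) = 15
H (Tomas): min(36, 15) = 15
AA (Hugo): max(-28, -2, 44, 19) = 44
AB (Hugo): max(-14, -37, -22) = -14
J (Tomas): min(44, -14) = -14
B (Hugo): max(15, -14) = 15
AC (Hugo): max(-6, -24, -1) = -1
AD (Hugo): max(16, 4, -50) = 16
AE (Hugo): max(-42, -47, 6) = 6
AF (Hugo): max(49, -33, 7) = 49
K (Tomas): min(-1, 16, 6, 49) = -1
AG (Hugo): max(-1, 35, -25) = 35
AH (Hugo): max(33, 13) = 33
L (Tomas): min(35, 33) = 33
C (Hugo): max(-1, 33) = 33
AJ (Hugo): max(-16, 0, -36) = 0
AK (Hugo): max(-16, 35, 39) = 39
AL (Hugo): max(-34, -14, -16, -24) = -14
M (Tomas): min(0, 39, -14) = -14
AM (Hugo): max(-45, 30) = 30
AN (Hugo): max(-4, -48, -31) = -4
AP (Hugo): max(-38, 37, -14) = 37
N (Tomas): min(30, -4, 37) = -4
D (Hugo): max(-14, -4) = -4
R0 (Tomas): min(26, 15, 33, -4) = -4

-4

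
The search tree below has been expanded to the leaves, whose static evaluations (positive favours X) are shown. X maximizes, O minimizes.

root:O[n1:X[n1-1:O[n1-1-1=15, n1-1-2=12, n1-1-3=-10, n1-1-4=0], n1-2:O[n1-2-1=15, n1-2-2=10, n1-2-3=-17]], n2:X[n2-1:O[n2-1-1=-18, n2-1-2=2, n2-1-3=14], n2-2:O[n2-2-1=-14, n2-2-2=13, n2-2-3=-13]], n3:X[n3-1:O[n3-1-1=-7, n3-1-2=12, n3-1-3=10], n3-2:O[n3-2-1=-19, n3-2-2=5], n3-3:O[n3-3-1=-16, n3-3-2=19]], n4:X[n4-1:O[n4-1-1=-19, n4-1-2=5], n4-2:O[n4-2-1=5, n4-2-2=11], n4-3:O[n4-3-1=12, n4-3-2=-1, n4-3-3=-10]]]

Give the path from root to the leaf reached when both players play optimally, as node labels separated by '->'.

n1-1 (O): min(15, 12, -10, 0) = -10
n1-2 (O): min(15, 10, -17) = -17
n1 (X): max(-10, -17) = -10
n2-1 (O): min(-18, 2, 14) = -18
n2-2 (O): min(-14, 13, -13) = -14
n2 (X): max(-18, -14) = -14
n3-1 (O): min(-7, 12, 10) = -7
n3-2 (O): min(-19, 5) = -19
n3-3 (O): min(-16, 19) = -16
n3 (X): max(-7, -19, -16) = -7
n4-1 (O): min(-19, 5) = -19
n4-2 (O): min(5, 11) = 5
n4-3 (O): min(12, -1, -10) = -10
n4 (X): max(-19, 5, -10) = 5
root (O): min(-10, -14, -7, 5) = -14
At root, O picks n2 (lowest: -14).
At n2, X picks n2-2 (highest: -14).
At n2-2, O picks n2-2-1 (lowest: -14).
Terminal value -14.

root -> n2 -> n2-2 -> n2-2-1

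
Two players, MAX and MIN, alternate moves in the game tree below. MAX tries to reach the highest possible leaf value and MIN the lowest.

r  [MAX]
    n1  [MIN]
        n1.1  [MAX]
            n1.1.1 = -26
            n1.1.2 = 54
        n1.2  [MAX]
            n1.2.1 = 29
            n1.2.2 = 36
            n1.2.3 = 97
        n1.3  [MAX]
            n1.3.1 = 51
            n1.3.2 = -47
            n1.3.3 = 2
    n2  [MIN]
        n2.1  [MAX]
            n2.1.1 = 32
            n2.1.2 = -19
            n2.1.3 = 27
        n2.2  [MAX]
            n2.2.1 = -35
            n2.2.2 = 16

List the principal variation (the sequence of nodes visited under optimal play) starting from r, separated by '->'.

r -> n1 -> n1.3 -> n1.3.1

n1.1 (MAX): max(-26, 54) = 54
n1.2 (MAX): max(29, 36, 97) = 97
n1.3 (MAX): max(51, -47, 2) = 51
n1 (MIN): min(54, 97, 51) = 51
n2.1 (MAX): max(32, -19, 27) = 32
n2.2 (MAX): max(-35, 16) = 16
n2 (MIN): min(32, 16) = 16
r (MAX): max(51, 16) = 51
At r, MAX picks n1 (highest: 51).
At n1, MIN picks n1.3 (lowest: 51).
At n1.3, MAX picks n1.3.1 (highest: 51).
Terminal value 51.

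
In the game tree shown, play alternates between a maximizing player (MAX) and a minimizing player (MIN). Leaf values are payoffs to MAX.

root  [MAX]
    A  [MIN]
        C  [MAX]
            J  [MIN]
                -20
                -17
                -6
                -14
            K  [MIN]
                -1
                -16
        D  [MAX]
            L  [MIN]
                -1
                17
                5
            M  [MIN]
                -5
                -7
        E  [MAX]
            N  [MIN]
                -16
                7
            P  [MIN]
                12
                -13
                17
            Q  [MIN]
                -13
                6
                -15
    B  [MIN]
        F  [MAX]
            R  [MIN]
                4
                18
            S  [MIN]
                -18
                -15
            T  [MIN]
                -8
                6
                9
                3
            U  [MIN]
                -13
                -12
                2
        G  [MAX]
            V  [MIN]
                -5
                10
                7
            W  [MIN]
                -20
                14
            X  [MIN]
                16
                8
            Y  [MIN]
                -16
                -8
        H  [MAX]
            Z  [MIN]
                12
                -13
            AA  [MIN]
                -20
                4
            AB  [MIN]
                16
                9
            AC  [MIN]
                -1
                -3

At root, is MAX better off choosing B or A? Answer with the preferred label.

B

R (MIN): min(4, 18) = 4
S (MIN): min(-18, -15) = -18
T (MIN): min(-8, 6, 9, 3) = -8
U (MIN): min(-13, -12, 2) = -13
F (MAX): max(4, -18, -8, -13) = 4
V (MIN): min(-5, 10, 7) = -5
W (MIN): min(-20, 14) = -20
X (MIN): min(16, 8) = 8
Y (MIN): min(-16, -8) = -16
G (MAX): max(-5, -20, 8, -16) = 8
Z (MIN): min(12, -13) = -13
AA (MIN): min(-20, 4) = -20
AB (MIN): min(16, 9) = 9
AC (MIN): min(-1, -3) = -3
H (MAX): max(-13, -20, 9, -3) = 9
B (MIN): min(4, 8, 9) = 4
J (MIN): min(-20, -17, -6, -14) = -20
K (MIN): min(-1, -16) = -16
C (MAX): max(-20, -16) = -16
L (MIN): min(-1, 17, 5) = -1
M (MIN): min(-5, -7) = -7
D (MAX): max(-1, -7) = -1
N (MIN): min(-16, 7) = -16
P (MIN): min(12, -13, 17) = -13
Q (MIN): min(-13, 6, -15) = -15
E (MAX): max(-16, -13, -15) = -13
A (MIN): min(-16, -1, -13) = -16
MAX prefers the higher value; B=4, A=-16. B is better since 4 > -16.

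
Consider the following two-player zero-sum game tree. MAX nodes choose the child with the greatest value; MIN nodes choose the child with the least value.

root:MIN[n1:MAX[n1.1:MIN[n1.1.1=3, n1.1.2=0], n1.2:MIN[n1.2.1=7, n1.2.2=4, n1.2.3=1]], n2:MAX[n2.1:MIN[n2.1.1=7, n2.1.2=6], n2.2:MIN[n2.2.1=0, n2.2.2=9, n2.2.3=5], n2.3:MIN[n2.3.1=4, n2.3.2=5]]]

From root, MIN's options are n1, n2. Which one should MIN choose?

n1

n1.1 (MIN): min(3, 0) = 0
n1.2 (MIN): min(7, 4, 1) = 1
n1 (MAX): max(0, 1) = 1
n2.1 (MIN): min(7, 6) = 6
n2.2 (MIN): min(0, 9, 5) = 0
n2.3 (MIN): min(4, 5) = 4
n2 (MAX): max(6, 0, 4) = 6
root (MIN): min(1, 6) = 1
MIN at root wants the lowest of {n1=1, n2=6}, so chooses n1.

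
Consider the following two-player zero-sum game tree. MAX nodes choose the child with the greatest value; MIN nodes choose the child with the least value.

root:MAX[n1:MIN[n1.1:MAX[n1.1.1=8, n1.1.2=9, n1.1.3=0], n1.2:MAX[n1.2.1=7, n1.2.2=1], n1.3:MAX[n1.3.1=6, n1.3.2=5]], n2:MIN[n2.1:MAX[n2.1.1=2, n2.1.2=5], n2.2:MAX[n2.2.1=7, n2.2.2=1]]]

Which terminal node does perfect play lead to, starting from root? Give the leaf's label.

n1.1 (MAX): max(8, 9, 0) = 9
n1.2 (MAX): max(7, 1) = 7
n1.3 (MAX): max(6, 5) = 6
n1 (MIN): min(9, 7, 6) = 6
n2.1 (MAX): max(2, 5) = 5
n2.2 (MAX): max(7, 1) = 7
n2 (MIN): min(5, 7) = 5
root (MAX): max(6, 5) = 6
At root, MAX picks n1 (highest: 6).
At n1, MIN picks n1.3 (lowest: 6).
At n1.3, MAX picks n1.3.1 (highest: 6).
Terminal value 6.

n1.3.1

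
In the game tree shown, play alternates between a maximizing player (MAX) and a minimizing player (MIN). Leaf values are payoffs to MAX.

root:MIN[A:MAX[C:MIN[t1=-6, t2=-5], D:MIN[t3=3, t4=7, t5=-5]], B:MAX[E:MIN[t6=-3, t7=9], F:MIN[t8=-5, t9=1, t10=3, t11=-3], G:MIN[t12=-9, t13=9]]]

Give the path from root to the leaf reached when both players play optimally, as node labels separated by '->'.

root -> A -> D -> t5

C (MIN): min(-6, -5) = -6
D (MIN): min(3, 7, -5) = -5
A (MAX): max(-6, -5) = -5
E (MIN): min(-3, 9) = -3
F (MIN): min(-5, 1, 3, -3) = -5
G (MIN): min(-9, 9) = -9
B (MAX): max(-3, -5, -9) = -3
root (MIN): min(-5, -3) = -5
At root, MIN picks A (lowest: -5).
At A, MAX picks D (highest: -5).
At D, MIN picks t5 (lowest: -5).
Terminal value -5.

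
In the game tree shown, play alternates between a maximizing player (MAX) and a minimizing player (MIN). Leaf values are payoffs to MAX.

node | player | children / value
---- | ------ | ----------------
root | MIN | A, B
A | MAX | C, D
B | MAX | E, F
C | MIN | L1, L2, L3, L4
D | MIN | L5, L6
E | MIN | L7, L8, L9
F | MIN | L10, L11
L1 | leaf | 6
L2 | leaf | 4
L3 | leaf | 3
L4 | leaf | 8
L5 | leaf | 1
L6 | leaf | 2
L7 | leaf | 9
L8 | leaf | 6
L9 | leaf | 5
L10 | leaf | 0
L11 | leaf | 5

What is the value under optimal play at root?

3

C (MIN): min(6, 4, 3, 8) = 3
D (MIN): min(1, 2) = 1
A (MAX): max(3, 1) = 3
E (MIN): min(9, 6, 5) = 5
F (MIN): min(0, 5) = 0
B (MAX): max(5, 0) = 5
root (MIN): min(3, 5) = 3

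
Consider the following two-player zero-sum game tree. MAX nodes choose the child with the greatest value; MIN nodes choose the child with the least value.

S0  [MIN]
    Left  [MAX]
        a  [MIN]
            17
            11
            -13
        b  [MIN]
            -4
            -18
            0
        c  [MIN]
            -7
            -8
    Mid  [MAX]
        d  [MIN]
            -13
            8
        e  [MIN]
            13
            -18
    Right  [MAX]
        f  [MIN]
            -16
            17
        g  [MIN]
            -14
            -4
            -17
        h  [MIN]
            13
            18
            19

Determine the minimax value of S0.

a (MIN): min(17, 11, -13) = -13
b (MIN): min(-4, -18, 0) = -18
c (MIN): min(-7, -8) = -8
Left (MAX): max(-13, -18, -8) = -8
d (MIN): min(-13, 8) = -13
e (MIN): min(13, -18) = -18
Mid (MAX): max(-13, -18) = -13
f (MIN): min(-16, 17) = -16
g (MIN): min(-14, -4, -17) = -17
h (MIN): min(13, 18, 19) = 13
Right (MAX): max(-16, -17, 13) = 13
S0 (MIN): min(-8, -13, 13) = -13

-13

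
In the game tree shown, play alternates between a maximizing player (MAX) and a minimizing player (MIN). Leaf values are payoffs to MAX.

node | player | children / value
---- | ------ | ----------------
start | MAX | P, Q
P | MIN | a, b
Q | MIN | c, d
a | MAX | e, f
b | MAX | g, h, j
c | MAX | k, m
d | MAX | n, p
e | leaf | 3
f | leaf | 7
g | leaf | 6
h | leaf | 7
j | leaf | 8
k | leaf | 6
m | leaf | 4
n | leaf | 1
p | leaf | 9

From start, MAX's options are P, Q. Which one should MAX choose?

a (MAX): max(3, 7) = 7
b (MAX): max(6, 7, 8) = 8
P (MIN): min(7, 8) = 7
c (MAX): max(6, 4) = 6
d (MAX): max(1, 9) = 9
Q (MIN): min(6, 9) = 6
start (MAX): max(7, 6) = 7
MAX at start wants the highest of {P=7, Q=6}, so chooses P.

P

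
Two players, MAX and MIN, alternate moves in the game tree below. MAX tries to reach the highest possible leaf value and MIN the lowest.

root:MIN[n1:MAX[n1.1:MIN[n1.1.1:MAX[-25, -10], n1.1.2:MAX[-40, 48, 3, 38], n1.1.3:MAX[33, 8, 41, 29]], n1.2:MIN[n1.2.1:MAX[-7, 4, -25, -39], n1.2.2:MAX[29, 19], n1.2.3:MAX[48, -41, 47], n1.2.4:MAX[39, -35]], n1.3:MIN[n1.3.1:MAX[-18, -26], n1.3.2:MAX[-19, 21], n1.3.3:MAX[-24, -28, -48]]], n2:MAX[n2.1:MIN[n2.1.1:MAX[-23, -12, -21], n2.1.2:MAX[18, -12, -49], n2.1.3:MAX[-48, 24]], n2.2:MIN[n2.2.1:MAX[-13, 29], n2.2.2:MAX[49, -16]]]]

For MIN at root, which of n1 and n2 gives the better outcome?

n1

n1.1.1 (MAX): max(-25, -10) = -10
n1.1.2 (MAX): max(-40, 48, 3, 38) = 48
n1.1.3 (MAX): max(33, 8, 41, 29) = 41
n1.1 (MIN): min(-10, 48, 41) = -10
n1.2.1 (MAX): max(-7, 4, -25, -39) = 4
n1.2.2 (MAX): max(29, 19) = 29
n1.2.3 (MAX): max(48, -41, 47) = 48
n1.2.4 (MAX): max(39, -35) = 39
n1.2 (MIN): min(4, 29, 48, 39) = 4
n1.3.1 (MAX): max(-18, -26) = -18
n1.3.2 (MAX): max(-19, 21) = 21
n1.3.3 (MAX): max(-24, -28, -48) = -24
n1.3 (MIN): min(-18, 21, -24) = -24
n1 (MAX): max(-10, 4, -24) = 4
n2.1.1 (MAX): max(-23, -12, -21) = -12
n2.1.2 (MAX): max(18, -12, -49) = 18
n2.1.3 (MAX): max(-48, 24) = 24
n2.1 (MIN): min(-12, 18, 24) = -12
n2.2.1 (MAX): max(-13, 29) = 29
n2.2.2 (MAX): max(49, -16) = 49
n2.2 (MIN): min(29, 49) = 29
n2 (MAX): max(-12, 29) = 29
MIN prefers the lower value; n1=4, n2=29. n1 is better since 4 < 29.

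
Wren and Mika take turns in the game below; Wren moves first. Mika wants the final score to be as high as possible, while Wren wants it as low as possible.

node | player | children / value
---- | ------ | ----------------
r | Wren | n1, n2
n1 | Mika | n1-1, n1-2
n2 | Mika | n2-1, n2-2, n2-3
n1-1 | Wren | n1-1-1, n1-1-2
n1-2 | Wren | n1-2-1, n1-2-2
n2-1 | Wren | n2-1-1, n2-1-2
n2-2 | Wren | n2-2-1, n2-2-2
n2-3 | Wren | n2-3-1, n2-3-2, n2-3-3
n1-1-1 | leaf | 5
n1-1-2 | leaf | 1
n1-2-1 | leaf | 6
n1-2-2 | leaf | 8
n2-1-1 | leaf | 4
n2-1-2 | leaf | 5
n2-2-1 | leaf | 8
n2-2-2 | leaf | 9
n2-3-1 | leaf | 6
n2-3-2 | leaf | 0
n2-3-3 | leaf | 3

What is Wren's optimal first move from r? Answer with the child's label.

n1

n1-1 (Wren): min(5, 1) = 1
n1-2 (Wren): min(6, 8) = 6
n1 (Mika): max(1, 6) = 6
n2-1 (Wren): min(4, 5) = 4
n2-2 (Wren): min(8, 9) = 8
n2-3 (Wren): min(6, 0, 3) = 0
n2 (Mika): max(4, 8, 0) = 8
r (Wren): min(6, 8) = 6
Wren at r wants the lowest of {n1=6, n2=8}, so chooses n1.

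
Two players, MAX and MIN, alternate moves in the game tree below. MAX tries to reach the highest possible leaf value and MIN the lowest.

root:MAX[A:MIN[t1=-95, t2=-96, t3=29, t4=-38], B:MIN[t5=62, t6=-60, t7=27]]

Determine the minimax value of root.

A (MIN): min(-95, -96, 29, -38) = -96
B (MIN): min(62, -60, 27) = -60
root (MAX): max(-96, -60) = -60

-60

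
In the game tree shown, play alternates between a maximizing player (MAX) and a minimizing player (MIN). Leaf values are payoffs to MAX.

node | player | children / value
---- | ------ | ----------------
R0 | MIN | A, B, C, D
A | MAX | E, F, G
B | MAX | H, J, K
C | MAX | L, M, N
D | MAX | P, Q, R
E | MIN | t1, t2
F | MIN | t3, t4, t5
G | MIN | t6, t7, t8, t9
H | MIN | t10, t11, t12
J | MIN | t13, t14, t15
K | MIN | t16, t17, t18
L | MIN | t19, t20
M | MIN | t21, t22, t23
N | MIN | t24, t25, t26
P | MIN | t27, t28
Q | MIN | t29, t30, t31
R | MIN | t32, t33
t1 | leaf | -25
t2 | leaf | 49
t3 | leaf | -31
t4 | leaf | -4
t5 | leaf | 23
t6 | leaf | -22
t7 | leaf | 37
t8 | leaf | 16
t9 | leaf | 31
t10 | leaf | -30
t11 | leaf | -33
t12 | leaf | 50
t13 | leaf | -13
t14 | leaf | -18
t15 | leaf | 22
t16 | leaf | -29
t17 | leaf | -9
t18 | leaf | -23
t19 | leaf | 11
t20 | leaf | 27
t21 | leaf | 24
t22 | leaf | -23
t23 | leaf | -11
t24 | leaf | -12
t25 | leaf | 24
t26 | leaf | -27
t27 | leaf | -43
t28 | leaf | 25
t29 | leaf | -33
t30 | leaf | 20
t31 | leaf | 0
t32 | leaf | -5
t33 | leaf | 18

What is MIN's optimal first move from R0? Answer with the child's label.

A

E (MIN): min(-25, 49) = -25
F (MIN): min(-31, -4, 23) = -31
G (MIN): min(-22, 37, 16, 31) = -22
A (MAX): max(-25, -31, -22) = -22
H (MIN): min(-30, -33, 50) = -33
J (MIN): min(-13, -18, 22) = -18
K (MIN): min(-29, -9, -23) = -29
B (MAX): max(-33, -18, -29) = -18
L (MIN): min(11, 27) = 11
M (MIN): min(24, -23, -11) = -23
N (MIN): min(-12, 24, -27) = -27
C (MAX): max(11, -23, -27) = 11
P (MIN): min(-43, 25) = -43
Q (MIN): min(-33, 20, 0) = -33
R (MIN): min(-5, 18) = -5
D (MAX): max(-43, -33, -5) = -5
R0 (MIN): min(-22, -18, 11, -5) = -22
MIN at R0 wants the lowest of {A=-22, B=-18, C=11, D=-5}, so chooses A.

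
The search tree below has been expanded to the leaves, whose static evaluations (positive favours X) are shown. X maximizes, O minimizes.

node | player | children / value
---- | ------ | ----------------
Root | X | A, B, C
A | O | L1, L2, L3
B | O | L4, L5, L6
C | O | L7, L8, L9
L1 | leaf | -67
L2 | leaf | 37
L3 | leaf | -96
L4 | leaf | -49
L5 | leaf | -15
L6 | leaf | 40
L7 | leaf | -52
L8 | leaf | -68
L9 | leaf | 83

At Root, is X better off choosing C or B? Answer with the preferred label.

C (O): min(-52, -68, 83) = -68
B (O): min(-49, -15, 40) = -49
X prefers the higher value; C=-68, B=-49. B is better since -49 > -68.

B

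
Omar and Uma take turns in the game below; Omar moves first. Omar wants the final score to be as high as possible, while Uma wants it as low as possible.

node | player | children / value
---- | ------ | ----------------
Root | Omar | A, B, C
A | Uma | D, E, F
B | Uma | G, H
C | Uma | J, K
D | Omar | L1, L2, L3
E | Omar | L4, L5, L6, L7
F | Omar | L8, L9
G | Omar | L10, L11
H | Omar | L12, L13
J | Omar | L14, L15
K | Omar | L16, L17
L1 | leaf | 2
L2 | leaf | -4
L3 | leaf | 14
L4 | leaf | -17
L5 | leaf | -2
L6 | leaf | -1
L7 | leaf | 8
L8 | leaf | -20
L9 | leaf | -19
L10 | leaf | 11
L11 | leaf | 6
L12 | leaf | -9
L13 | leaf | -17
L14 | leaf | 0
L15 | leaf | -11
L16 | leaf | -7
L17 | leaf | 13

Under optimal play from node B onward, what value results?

-9

G (Omar): max(11, 6) = 11
H (Omar): max(-9, -17) = -9
B (Uma): min(11, -9) = -9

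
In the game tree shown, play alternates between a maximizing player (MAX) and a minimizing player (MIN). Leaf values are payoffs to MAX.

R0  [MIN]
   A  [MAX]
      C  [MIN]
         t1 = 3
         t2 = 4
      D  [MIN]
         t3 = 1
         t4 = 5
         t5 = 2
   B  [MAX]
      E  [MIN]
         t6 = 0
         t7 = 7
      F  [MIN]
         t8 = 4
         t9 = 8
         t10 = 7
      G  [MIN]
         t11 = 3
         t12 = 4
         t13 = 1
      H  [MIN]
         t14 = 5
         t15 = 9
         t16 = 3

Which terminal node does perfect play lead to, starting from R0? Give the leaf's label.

C (MIN): min(3, 4) = 3
D (MIN): min(1, 5, 2) = 1
A (MAX): max(3, 1) = 3
E (MIN): min(0, 7) = 0
F (MIN): min(4, 8, 7) = 4
G (MIN): min(3, 4, 1) = 1
H (MIN): min(5, 9, 3) = 3
B (MAX): max(0, 4, 1, 3) = 4
R0 (MIN): min(3, 4) = 3
At R0, MIN picks A (lowest: 3).
At A, MAX picks C (highest: 3).
At C, MIN picks t1 (lowest: 3).
Terminal value 3.

t1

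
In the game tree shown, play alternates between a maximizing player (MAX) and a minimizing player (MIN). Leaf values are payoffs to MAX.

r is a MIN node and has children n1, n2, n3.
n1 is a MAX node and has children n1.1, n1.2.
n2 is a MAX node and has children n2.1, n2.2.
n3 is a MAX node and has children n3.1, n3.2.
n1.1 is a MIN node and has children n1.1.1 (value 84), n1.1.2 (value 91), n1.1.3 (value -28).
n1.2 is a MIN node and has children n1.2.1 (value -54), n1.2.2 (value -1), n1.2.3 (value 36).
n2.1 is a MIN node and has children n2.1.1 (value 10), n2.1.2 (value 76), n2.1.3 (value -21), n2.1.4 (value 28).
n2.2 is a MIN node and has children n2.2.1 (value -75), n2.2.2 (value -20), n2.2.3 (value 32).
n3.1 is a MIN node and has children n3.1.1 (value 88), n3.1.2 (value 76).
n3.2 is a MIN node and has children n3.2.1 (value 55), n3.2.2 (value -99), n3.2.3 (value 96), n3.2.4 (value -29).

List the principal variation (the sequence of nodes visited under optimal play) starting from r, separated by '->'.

n1.1 (MIN): min(84, 91, -28) = -28
n1.2 (MIN): min(-54, -1, 36) = -54
n1 (MAX): max(-28, -54) = -28
n2.1 (MIN): min(10, 76, -21, 28) = -21
n2.2 (MIN): min(-75, -20, 32) = -75
n2 (MAX): max(-21, -75) = -21
n3.1 (MIN): min(88, 76) = 76
n3.2 (MIN): min(55, -99, 96, -29) = -99
n3 (MAX): max(76, -99) = 76
r (MIN): min(-28, -21, 76) = -28
At r, MIN picks n1 (lowest: -28).
At n1, MAX picks n1.1 (highest: -28).
At n1.1, MIN picks n1.1.3 (lowest: -28).
Terminal value -28.

r -> n1 -> n1.1 -> n1.1.3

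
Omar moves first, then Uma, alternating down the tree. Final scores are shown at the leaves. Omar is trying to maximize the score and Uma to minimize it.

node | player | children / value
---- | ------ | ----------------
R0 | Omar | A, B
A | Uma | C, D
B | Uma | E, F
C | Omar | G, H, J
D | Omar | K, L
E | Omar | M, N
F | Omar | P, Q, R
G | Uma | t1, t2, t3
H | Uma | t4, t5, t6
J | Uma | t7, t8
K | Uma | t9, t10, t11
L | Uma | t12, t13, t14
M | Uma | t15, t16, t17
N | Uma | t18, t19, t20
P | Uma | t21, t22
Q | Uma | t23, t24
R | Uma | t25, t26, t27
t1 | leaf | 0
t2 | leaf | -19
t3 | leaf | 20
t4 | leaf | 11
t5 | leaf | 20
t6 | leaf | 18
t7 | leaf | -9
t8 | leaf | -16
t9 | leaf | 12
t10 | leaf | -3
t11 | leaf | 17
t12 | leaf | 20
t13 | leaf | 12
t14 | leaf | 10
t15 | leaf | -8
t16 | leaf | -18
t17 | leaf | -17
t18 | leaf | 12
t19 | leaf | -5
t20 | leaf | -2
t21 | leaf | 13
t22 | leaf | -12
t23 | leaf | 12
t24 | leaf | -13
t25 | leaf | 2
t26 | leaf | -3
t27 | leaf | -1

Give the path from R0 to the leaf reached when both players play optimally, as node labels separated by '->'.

R0 -> A -> D -> L -> t14

G (Uma): min(0, -19, 20) = -19
H (Uma): min(11, 20, 18) = 11
J (Uma): min(-9, -16) = -16
C (Omar): max(-19, 11, -16) = 11
K (Uma): min(12, -3, 17) = -3
L (Uma): min(20, 12, 10) = 10
D (Omar): max(-3, 10) = 10
A (Uma): min(11, 10) = 10
M (Uma): min(-8, -18, -17) = -18
N (Uma): min(12, -5, -2) = -5
E (Omar): max(-18, -5) = -5
P (Uma): min(13, -12) = -12
Q (Uma): min(12, -13) = -13
R (Uma): min(2, -3, -1) = -3
F (Omar): max(-12, -13, -3) = -3
B (Uma): min(-5, -3) = -5
R0 (Omar): max(10, -5) = 10
At R0, Omar picks A (highest: 10).
At A, Uma picks D (lowest: 10).
At D, Omar picks L (highest: 10).
At L, Uma picks t14 (lowest: 10).
Terminal value 10.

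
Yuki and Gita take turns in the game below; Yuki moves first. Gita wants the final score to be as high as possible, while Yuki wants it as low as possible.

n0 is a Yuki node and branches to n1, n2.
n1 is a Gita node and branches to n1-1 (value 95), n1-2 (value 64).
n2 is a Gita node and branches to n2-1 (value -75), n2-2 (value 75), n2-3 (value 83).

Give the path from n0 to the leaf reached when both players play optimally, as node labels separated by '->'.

n1 (Gita): max(95, 64) = 95
n2 (Gita): max(-75, 75, 83) = 83
n0 (Yuki): min(95, 83) = 83
At n0, Yuki picks n2 (lowest: 83).
At n2, Gita picks n2-3 (highest: 83).
Terminal value 83.

n0 -> n2 -> n2-3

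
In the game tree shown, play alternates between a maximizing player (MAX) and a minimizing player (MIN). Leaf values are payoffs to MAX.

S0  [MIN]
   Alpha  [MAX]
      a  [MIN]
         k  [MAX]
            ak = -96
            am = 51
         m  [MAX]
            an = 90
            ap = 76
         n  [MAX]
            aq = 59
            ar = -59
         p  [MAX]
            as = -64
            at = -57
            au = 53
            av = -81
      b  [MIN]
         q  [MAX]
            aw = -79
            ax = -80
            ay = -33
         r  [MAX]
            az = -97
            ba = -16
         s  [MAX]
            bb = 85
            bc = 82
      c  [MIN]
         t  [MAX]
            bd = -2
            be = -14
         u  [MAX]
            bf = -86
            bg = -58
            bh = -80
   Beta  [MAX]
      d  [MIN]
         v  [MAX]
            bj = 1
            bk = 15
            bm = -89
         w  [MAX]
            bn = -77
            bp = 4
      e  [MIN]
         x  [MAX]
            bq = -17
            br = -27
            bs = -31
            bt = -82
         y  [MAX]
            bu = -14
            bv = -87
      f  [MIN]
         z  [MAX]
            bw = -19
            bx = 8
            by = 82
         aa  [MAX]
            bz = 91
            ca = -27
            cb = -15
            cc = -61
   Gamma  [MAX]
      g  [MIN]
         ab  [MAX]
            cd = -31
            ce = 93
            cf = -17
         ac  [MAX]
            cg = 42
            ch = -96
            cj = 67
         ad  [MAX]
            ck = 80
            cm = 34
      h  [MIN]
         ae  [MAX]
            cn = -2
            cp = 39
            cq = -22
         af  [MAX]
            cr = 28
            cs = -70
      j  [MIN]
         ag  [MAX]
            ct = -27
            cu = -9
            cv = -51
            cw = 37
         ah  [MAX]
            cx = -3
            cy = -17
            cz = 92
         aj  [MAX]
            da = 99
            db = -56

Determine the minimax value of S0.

51

k (MAX): max(-96, 51) = 51
m (MAX): max(90, 76) = 90
n (MAX): max(59, -59) = 59
p (MAX): max(-64, -57, 53, -81) = 53
a (MIN): min(51, 90, 59, 53) = 51
q (MAX): max(-79, -80, -33) = -33
r (MAX): max(-97, -16) = -16
s (MAX): max(85, 82) = 85
b (MIN): min(-33, -16, 85) = -33
t (MAX): max(-2, -14) = -2
u (MAX): max(-86, -58, -80) = -58
c (MIN): min(-2, -58) = -58
Alpha (MAX): max(51, -33, -58) = 51
v (MAX): max(1, 15, -89) = 15
w (MAX): max(-77, 4) = 4
d (MIN): min(15, 4) = 4
x (MAX): max(-17, -27, -31, -82) = -17
y (MAX): max(-14, -87) = -14
e (MIN): min(-17, -14) = -17
z (MAX): max(-19, 8, 82) = 82
aa (MAX): max(91, -27, -15, -61) = 91
f (MIN): min(82, 91) = 82
Beta (MAX): max(4, -17, 82) = 82
ab (MAX): max(-31, 93, -17) = 93
ac (MAX): max(42, -96, 67) = 67
ad (MAX): max(80, 34) = 80
g (MIN): min(93, 67, 80) = 67
ae (MAX): max(-2, 39, -22) = 39
af (MAX): max(28, -70) = 28
h (MIN): min(39, 28) = 28
ag (MAX): max(-27, -9, -51, 37) = 37
ah (MAX): max(-3, -17, 92) = 92
aj (MAX): max(99, -56) = 99
j (MIN): min(37, 92, 99) = 37
Gamma (MAX): max(67, 28, 37) = 67
S0 (MIN): min(51, 82, 67) = 51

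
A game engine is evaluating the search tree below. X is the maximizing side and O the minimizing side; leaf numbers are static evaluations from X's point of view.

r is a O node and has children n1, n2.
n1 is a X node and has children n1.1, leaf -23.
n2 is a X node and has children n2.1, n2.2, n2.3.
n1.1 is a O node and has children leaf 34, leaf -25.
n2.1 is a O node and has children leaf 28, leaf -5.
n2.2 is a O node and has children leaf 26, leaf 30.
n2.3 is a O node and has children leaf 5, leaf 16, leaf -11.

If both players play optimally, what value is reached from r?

n1.1 (O): min(34, -25) = -25
n1 (X): max(-25, -23) = -23
n2.1 (O): min(28, -5) = -5
n2.2 (O): min(26, 30) = 26
n2.3 (O): min(5, 16, -11) = -11
n2 (X): max(-5, 26, -11) = 26
r (O): min(-23, 26) = -23

-23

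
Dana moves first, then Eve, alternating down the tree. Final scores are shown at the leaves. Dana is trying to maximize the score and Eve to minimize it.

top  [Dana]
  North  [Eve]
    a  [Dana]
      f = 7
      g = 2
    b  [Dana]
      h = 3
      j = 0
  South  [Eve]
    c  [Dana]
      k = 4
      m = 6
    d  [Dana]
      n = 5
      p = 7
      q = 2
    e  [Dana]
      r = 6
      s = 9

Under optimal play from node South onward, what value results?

6

c (Dana): max(4, 6) = 6
d (Dana): max(5, 7, 2) = 7
e (Dana): max(6, 9) = 9
South (Eve): min(6, 7, 9) = 6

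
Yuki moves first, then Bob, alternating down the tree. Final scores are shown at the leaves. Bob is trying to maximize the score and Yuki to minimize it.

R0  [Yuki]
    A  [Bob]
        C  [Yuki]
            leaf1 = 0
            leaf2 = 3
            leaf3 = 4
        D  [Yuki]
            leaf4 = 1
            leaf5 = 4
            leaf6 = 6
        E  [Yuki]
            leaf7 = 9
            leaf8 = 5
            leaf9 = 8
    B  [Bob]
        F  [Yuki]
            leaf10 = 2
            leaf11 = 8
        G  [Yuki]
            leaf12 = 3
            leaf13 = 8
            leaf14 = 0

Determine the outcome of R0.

C (Yuki): min(0, 3, 4) = 0
D (Yuki): min(1, 4, 6) = 1
E (Yuki): min(9, 5, 8) = 5
A (Bob): max(0, 1, 5) = 5
F (Yuki): min(2, 8) = 2
G (Yuki): min(3, 8, 0) = 0
B (Bob): max(2, 0) = 2
R0 (Yuki): min(5, 2) = 2

2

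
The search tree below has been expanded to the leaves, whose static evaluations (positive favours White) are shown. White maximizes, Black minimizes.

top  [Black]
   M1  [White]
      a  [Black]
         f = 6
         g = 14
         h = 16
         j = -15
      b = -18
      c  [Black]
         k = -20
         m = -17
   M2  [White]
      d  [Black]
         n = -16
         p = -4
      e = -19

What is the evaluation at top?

-16

a (Black): min(6, 14, 16, -15) = -15
c (Black): min(-20, -17) = -20
M1 (White): max(-15, -18, -20) = -15
d (Black): min(-16, -4) = -16
M2 (White): max(-16, -19) = -16
top (Black): min(-15, -16) = -16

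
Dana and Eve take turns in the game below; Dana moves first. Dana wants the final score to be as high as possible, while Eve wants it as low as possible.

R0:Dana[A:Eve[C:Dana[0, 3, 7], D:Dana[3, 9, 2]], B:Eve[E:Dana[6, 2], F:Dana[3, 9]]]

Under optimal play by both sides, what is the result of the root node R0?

7

C (Dana): max(0, 3, 7) = 7
D (Dana): max(3, 9, 2) = 9
A (Eve): min(7, 9) = 7
E (Dana): max(6, 2) = 6
F (Dana): max(3, 9) = 9
B (Eve): min(6, 9) = 6
R0 (Dana): max(7, 6) = 7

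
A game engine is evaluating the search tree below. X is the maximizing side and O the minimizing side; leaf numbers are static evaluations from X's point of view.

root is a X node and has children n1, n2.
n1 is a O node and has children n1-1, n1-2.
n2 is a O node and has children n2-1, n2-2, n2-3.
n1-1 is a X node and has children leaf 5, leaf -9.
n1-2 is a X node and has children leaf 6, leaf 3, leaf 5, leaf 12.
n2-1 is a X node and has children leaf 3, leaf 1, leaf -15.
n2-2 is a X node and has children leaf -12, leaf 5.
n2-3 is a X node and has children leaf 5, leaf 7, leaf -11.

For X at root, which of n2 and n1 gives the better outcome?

n1

n2-1 (X): max(3, 1, -15) = 3
n2-2 (X): max(-12, 5) = 5
n2-3 (X): max(5, 7, -11) = 7
n2 (O): min(3, 5, 7) = 3
n1-1 (X): max(5, -9) = 5
n1-2 (X): max(6, 3, 5, 12) = 12
n1 (O): min(5, 12) = 5
X prefers the higher value; n2=3, n1=5. n1 is better since 5 > 3.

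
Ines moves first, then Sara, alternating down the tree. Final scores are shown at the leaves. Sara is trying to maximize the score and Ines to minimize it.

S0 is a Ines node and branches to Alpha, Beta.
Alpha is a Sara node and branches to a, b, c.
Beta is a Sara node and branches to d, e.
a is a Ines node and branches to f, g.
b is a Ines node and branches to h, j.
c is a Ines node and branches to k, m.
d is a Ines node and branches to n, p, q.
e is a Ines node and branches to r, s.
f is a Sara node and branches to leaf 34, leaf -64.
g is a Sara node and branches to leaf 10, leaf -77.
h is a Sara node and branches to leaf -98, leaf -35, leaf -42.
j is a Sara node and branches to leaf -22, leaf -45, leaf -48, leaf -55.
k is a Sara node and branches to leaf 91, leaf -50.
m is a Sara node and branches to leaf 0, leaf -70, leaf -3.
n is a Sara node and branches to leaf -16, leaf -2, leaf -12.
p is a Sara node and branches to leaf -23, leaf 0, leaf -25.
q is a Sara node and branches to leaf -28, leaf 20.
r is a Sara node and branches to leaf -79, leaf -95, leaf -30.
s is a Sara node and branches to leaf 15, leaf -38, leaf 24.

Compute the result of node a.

10

f (Sara): max(34, -64) = 34
g (Sara): max(10, -77) = 10
a (Ines): min(34, 10) = 10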